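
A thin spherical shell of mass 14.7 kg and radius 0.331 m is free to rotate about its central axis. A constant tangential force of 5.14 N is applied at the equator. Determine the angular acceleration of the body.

I = (2/3)MR² = (2/3)(14.7)(0.331)² = 1.074 kg·m².
τ = F R = (5.14)(0.331) = 1.701 N·m.
Newton's second law for rotation, τ = Iα, gives α = τ/I = 1.701/1.074 = 1.585 rad/s².

α ≈ 1.58 rad/s²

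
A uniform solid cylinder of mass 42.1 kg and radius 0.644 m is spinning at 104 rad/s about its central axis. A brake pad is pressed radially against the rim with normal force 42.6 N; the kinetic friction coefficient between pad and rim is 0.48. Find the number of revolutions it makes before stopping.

I = ½MR² = (1/2)(42.1)(0.644)² = 8.730 kg·m².
Friction force f = μN = (0.48)(42.6) = 20.45 N at the rim; torque magnitude τ = fR = 13.17 N·m, opposing ω.
|α| = τ/I = 13.17/8.730 = 1.508 rad/s² (deceleration).
ω² = ω₀² − 2|α|θ with ω = 0 ⇒ θ = ω₀²/(2|α|) = 3585 rad = 570.6 rev.

≈ 571 revolutions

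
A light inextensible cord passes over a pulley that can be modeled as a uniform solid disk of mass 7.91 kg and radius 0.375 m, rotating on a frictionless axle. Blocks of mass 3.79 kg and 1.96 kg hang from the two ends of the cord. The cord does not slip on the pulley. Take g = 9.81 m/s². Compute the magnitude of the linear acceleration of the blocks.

I = ½MR² = (1/2)(7.91)(0.375)² = 0.5562 kg·m².
Heavier block: m₁g − T₁ = m₁a. Lighter block: T₂ − m₂g = m₂a.
Pulley: (T₁ − T₂)R = Iα = I(a/R), so T₁ − T₂ = (I/R²)a = (1/2)M_p a = 3.955·a.
Adding the three: (m₁ − m₂)g = (m₁ + m₂ + 3.955)a, so a = (3.79 − 1.96)(9.81)/(3.79 + 1.96 + 3.955) = 1.850 m/s².

a ≈ 1.85 m/s²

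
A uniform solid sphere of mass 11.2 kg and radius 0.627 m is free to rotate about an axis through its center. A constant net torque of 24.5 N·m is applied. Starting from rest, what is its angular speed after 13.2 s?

I = (2/5)MR² = (2/5)(11.2)(0.627)² = 1.761 kg·m².
α = τ/I = 24.5/1.761 = 13.91 rad/s².
ω = ω₀ + αt = 0 + (13.91)(13.2) = 183.6 rad/s.

ω ≈ 184 rad/s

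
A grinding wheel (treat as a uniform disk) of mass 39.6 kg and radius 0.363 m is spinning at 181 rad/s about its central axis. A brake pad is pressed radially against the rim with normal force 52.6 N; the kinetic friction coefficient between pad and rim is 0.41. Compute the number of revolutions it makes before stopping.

I = ½MR² = (1/2)(39.6)(0.363)² = 2.609 kg·m².
Friction force f = μN = (0.41)(52.6) = 21.57 N at the rim; torque magnitude τ = fR = 7.828 N·m, opposing ω.
|α| = τ/I = 7.828/2.609 = 3.001 rad/s² (deceleration).
ω² = ω₀² − 2|α|θ with ω = 0 ⇒ θ = ω₀²/(2|α|) = 5459 rad = 868.9 rev.

≈ 869 revolutions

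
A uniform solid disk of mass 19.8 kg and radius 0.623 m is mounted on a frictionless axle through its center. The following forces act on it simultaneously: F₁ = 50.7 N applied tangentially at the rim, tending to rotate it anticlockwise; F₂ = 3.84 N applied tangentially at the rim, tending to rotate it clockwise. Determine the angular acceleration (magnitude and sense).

α ≈ 7.60 rad/s², anticlockwise

I = ½MR² = (1/2)(19.8)(0.623)² = 3.842 kg·m².
Taking anticlockwise as positive: τ₁ = +(50.7)(0.623) = +31.59 N·m; τ₂ = −(3.84)(0.623) = −2.392 N·m.
Net torque τ = 29.19 N·m.
α = τ/I = 29.19/3.842 = 7.598 rad/s².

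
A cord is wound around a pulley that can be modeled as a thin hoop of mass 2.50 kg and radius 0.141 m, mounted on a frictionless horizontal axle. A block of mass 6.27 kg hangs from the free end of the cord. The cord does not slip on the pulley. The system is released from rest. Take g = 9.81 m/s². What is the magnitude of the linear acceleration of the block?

I = MR² = (2.50)(0.141)² = 0.04970 kg·m².
Block: mg − T = ma. Pulley: TR = Iα. No-slip: a = αR, so T = (I/R²)a = 2.500·a.
Then mg = (m + 2.500)a, so a = (6.27)(9.81)/(6.27 + 2.500) = 7.014 m/s².

a ≈ 7.01 m/s²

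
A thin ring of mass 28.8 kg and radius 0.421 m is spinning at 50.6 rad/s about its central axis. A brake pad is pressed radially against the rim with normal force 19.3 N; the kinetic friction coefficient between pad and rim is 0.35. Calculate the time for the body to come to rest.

t ≈ 90.8 s

I = MR² = (28.8)(0.421)² = 5.105 kg·m².
Friction force f = μN = (0.35)(19.3) = 6.755 N at the rim; torque magnitude τ = fR = 2.844 N·m, opposing ω.
|α| = τ/I = 2.844/5.105 = 0.5571 rad/s² (deceleration).
0 = ω₀ − |α|t ⇒ t = ω₀/|α| = 50.6/0.5571 = 90.82 s.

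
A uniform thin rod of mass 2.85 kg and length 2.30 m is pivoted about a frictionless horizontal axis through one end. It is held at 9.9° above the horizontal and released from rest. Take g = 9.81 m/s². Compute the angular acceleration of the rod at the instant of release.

About the pivot, I = (1/3)ML² = (1/3)(2.85)(2.30)² = 5.025 kg·m².
The weight acts at the center, a distance L/2 = 1.150 m from the pivot; τ = Mg(L/2) cos 9.9° = 31.67 N·m.
α = τ/I = 31.67/5.025 = 6.303 rad/s².
(Equivalently α = (3g/(2L)) cos 9.9° = 6.303 rad/s².)

α ≈ 6.30 rad/s²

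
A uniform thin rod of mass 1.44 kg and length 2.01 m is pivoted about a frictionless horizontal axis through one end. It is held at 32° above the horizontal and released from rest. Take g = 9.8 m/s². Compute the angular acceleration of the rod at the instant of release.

About the pivot, I = (1/3)ML² = (1/3)(1.44)(2.01)² = 1.939 kg·m².
The weight acts at the center, a distance L/2 = 1.005 m from the pivot; τ = Mg(L/2) cos 32° = 12.03 N·m.
α = τ/I = 12.03/1.939 = 6.202 rad/s².

α ≈ 6.20 rad/s²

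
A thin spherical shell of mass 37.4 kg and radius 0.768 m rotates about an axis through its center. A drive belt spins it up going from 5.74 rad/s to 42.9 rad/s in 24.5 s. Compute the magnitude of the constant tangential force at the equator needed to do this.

I = (2/3)MR² = (2/3)(37.4)(0.768)² = 14.71 kg·m².
α = Δω/Δt = (42.9 − 5.74)/24.5 = 1.517 rad/s².
The required torque is τ = Iα = (14.71)(1.517) = 22.31 N·m.
A tangential force at the equator gives τ = FR, so F = τ/R = 22.31/0.768 = 29.04 N.

F ≈ 29.0 N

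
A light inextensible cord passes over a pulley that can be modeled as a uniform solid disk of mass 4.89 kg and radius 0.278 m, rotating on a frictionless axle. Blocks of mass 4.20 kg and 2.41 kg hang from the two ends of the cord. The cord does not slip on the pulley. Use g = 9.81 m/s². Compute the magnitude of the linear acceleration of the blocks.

a ≈ 1.94 m/s²

I = ½MR² = (1/2)(4.89)(0.278)² = 0.1890 kg·m².
Heavier block: m₁g − T₁ = m₁a. Lighter block: T₂ − m₂g = m₂a.
Pulley: (T₁ − T₂)R = Iα = I(a/R), so T₁ − T₂ = (I/R²)a = (1/2)M_p a = 2.445·a.
Adding the three: (m₁ − m₂)g = (m₁ + m₂ + 2.445)a, so a = (4.20 − 2.41)(9.81)/(4.20 + 2.41 + 2.445) = 1.939 m/s².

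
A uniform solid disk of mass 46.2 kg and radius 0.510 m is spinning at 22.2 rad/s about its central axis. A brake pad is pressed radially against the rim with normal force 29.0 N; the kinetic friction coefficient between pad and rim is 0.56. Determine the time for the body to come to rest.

I = ½MR² = (1/2)(46.2)(0.510)² = 6.008 kg·m².
Friction force f = μN = (0.56)(29.0) = 16.24 N at the rim; torque magnitude τ = fR = 8.282 N·m, opposing ω.
|α| = τ/I = 8.282/6.008 = 1.378 rad/s² (deceleration).
0 = ω₀ − |α|t ⇒ t = ω₀/|α| = 22.2/1.378 = 16.10 s.

t ≈ 16.1 s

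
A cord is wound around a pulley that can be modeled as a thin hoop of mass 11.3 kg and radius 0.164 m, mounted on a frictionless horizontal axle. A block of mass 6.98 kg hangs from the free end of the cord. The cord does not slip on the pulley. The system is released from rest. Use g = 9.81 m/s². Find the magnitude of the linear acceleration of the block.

a ≈ 3.75 m/s²

I = MR² = (11.3)(0.164)² = 0.3039 kg·m².
Block: mg − T = ma. Pulley: TR = Iα. No-slip: a = αR, so T = (I/R²)a = 11.30·a.
Then mg = (m + 11.30)a, so a = (6.98)(9.81)/(6.98 + 11.30) = 3.746 m/s².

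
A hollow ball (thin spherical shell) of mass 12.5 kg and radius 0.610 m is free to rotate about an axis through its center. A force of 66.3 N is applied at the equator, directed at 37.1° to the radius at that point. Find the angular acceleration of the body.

I = (2/3)MR² = (2/3)(12.5)(0.610)² = 3.101 kg·m².
Only the tangential component produces torque: τ = F R sinθ = (66.3)(0.610) sin 37.1° = 24.40 N·m.
Newton's second law for rotation, τ = Iα, gives α = τ/I = 24.40/3.101 = 7.867 rad/s².

α ≈ 7.87 rad/s²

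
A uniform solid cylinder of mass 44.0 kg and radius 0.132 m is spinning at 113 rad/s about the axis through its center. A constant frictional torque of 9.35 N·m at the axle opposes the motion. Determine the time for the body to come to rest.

I = ½MR² = (1/2)(44.0)(0.132)² = 0.3833 kg·m².
The net torque has magnitude 9.35 N·m, opposing ω.
|α| = τ/I = 9.350/0.3833 = 24.39 rad/s² (deceleration).
0 = ω₀ − |α|t ⇒ t = ω₀/|α| = 113/24.39 = 4.633 s.

t ≈ 4.63 s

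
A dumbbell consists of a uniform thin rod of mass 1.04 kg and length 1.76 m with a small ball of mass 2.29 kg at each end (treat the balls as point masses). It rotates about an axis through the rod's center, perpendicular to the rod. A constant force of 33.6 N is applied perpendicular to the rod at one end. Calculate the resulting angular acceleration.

α ≈ 7.75 rad/s²

I_rod = (1/12)ML² = (1/12)(1.04)(1.76)² = 0.2685 kg·m².
I_balls = 2·m·(L/2)² = 2(2.29)(0.8800)² = 3.547 kg·m².
Total I = 3.815 kg·m².
τ = F·(L/2) = (33.6)(0.880) = 29.57 N·m.
α = τ/I = 29.57/3.815 = 7.750 rad/s².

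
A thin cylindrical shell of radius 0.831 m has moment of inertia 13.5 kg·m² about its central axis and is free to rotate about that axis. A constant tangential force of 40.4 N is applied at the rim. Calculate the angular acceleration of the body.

α ≈ 2.49 rad/s²

τ = F R = (40.4)(0.831) = 33.57 N·m.
Newton's second law for rotation, τ = Iα, gives α = τ/I = 33.57/13.50 = 2.487 rad/s².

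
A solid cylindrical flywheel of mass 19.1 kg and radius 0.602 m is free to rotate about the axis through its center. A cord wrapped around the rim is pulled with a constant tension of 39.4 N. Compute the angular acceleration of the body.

α ≈ 6.85 rad/s²

I = ½MR² = (1/2)(19.1)(0.602)² = 3.461 kg·m².
τ = F R = (39.4)(0.602) = 23.72 N·m.
From τ = Iα: α = 23.72/3.461 = 6.853 rad/s².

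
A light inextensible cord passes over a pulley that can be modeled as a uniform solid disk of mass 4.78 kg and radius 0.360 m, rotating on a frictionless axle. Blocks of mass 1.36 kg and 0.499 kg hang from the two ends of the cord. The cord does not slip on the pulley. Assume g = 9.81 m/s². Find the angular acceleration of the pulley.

α ≈ 5.52 rad/s²

I = ½MR² = (1/2)(4.78)(0.360)² = 0.3097 kg·m².
Heavier block: m₁g − T₁ = m₁a. Lighter block: T₂ − m₂g = m₂a.
Pulley: (T₁ − T₂)R = Iα = I(a/R), so T₁ − T₂ = (I/R²)a = (1/2)M_p a = 2.390·a.
Adding the three: (m₁ − m₂)g = (m₁ + m₂ + 2.390)a, so a = (1.36 − 0.499)(9.81)/(1.36 + 0.499 + 2.390) = 1.988 m/s².
α = a/R = 1.988/0.360 = 5.522 rad/s².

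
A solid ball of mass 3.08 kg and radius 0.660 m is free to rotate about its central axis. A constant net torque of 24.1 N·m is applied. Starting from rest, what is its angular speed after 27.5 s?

ω ≈ 1230 rad/s

I = (2/5)MR² = (2/5)(3.08)(0.660)² = 0.5367 kg·m².
α = τ/I = 24.1/0.5367 = 44.91 rad/s².
ω = ω₀ + αt = 0 + (44.91)(27.5) = 1235 rad/s.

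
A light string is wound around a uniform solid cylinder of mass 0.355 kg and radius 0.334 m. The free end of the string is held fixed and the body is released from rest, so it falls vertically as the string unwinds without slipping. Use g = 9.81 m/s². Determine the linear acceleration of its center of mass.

Translation: Mg − T = Ma. Rotation about the center: TR = Iα with I = ½MR².
With a = αR: T = (I/R²)a = (1/2)M a, so Mg = (1 + 0.5000)Ma.
a = g/(1 + 0.5000) = 9.81/1.500 = 6.540 m/s².

a ≈ 6.54 m/s²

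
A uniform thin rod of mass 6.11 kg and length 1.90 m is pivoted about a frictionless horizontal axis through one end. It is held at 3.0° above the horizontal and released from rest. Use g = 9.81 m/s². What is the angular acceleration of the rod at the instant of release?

α ≈ 7.73 rad/s²

About the pivot, I = (1/3)ML² = (1/3)(6.11)(1.90)² = 7.352 kg·m².
The weight acts at the center, a distance L/2 = 0.9500 m from the pivot; τ = Mg(L/2) cos 3.0° = 56.86 N·m.
α = τ/I = 56.86/7.352 = 7.734 rad/s².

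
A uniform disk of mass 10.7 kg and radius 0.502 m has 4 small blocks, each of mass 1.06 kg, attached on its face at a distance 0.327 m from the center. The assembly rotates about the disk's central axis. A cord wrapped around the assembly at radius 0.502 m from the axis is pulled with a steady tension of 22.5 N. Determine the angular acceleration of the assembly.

α ≈ 6.27 rad/s²

I_disk = ½MR² = ½(10.7)(0.502)² = 1.348 kg·m².
I_blocks = 4·m·r² = 4(1.06)(0.327)² = 0.4534 kg·m².
Total I = 1.802 kg·m².
τ = F r = (22.5)(0.502) = 11.29 N·m.
α = τ/I = 11.29/1.802 = 6.269 rad/s².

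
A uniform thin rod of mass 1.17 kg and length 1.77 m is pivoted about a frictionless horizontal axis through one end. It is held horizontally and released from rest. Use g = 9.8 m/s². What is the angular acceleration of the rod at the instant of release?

α ≈ 8.31 rad/s²

About the pivot, I = (1/3)ML² = (1/3)(1.17)(1.77)² = 1.222 kg·m².
The weight acts at the center, a distance L/2 = 0.8850 m from the pivot; τ = Mg(L/2) = 10.15 N·m.
α = τ/I = 10.15/1.222 = 8.305 rad/s².
(Equivalently α = (3g/(2L)) = 8.305 rad/s².)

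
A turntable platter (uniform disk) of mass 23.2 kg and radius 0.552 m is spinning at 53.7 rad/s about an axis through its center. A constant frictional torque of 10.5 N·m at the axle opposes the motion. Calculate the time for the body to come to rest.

I = ½MR² = (1/2)(23.2)(0.552)² = 3.535 kg·m².
The net torque has magnitude 10.5 N·m, opposing ω.
|α| = τ/I = 10.50/3.535 = 2.971 rad/s² (deceleration).
0 = ω₀ − |α|t ⇒ t = ω₀/|α| = 53.7/2.971 = 18.08 s.

t ≈ 18.1 s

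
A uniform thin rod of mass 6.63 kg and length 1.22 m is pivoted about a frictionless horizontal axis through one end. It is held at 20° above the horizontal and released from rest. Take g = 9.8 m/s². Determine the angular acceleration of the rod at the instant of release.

α ≈ 11.3 rad/s²

About the pivot, I = (1/3)ML² = (1/3)(6.63)(1.22)² = 3.289 kg·m².
The weight acts at the center, a distance L/2 = 0.6100 m from the pivot; τ = Mg(L/2) cos 20° = 37.24 N·m.
α = τ/I = 37.24/3.289 = 11.32 rad/s².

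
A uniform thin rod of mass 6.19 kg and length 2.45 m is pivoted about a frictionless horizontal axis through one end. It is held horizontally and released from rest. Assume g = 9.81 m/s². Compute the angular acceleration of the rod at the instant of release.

α ≈ 6.01 rad/s²

About the pivot, I = (1/3)ML² = (1/3)(6.19)(2.45)² = 12.39 kg·m².
The weight acts at the center, a distance L/2 = 1.225 m from the pivot; τ = Mg(L/2) = 74.39 N·m.
α = τ/I = 74.39/12.39 = 6.006 rad/s².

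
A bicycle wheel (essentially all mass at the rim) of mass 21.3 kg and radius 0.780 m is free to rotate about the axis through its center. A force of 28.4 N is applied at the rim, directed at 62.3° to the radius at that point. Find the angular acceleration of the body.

α ≈ 1.51 rad/s²

I = MR² = (21.3)(0.780)² = 12.96 kg·m².
Only the tangential component produces torque: τ = F R sinθ = (28.4)(0.780) sin 62.3° = 19.61 N·m.
Newton's second law for rotation, τ = Iα, gives α = τ/I = 19.61/12.96 = 1.513 rad/s².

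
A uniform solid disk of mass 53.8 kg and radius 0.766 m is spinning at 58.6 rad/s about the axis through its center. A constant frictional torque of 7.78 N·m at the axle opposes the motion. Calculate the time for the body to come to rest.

I = ½MR² = (1/2)(53.8)(0.766)² = 15.78 kg·m².
The net torque has magnitude 7.78 N·m, opposing ω.
|α| = τ/I = 7.780/15.78 = 0.4929 rad/s² (deceleration).
0 = ω₀ − |α|t ⇒ t = ω₀/|α| = 58.6/0.4929 = 118.9 s.

t ≈ 119 s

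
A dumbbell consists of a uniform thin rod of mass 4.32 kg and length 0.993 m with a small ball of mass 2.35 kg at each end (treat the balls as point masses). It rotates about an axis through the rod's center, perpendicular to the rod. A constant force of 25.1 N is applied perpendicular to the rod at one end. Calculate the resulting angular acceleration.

I_rod = (1/12)ML² = (1/12)(4.32)(0.993)² = 0.3550 kg·m².
I_balls = 2·m·(L/2)² = 2(2.35)(0.4965)² = 1.159 kg·m².
Total I = 1.514 kg·m².
τ = F·(L/2) = (25.1)(0.496) = 12.46 N·m.
α = τ/I = 12.46/1.514 = 8.234 rad/s².

α ≈ 8.23 rad/s²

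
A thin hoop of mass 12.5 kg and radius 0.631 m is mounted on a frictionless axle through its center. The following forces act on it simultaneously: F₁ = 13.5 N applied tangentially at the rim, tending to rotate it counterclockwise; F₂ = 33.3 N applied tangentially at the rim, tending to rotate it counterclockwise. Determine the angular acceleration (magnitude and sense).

α ≈ 5.93 rad/s², counterclockwise

I = MR² = (12.5)(0.631)² = 4.977 kg·m².
Taking counterclockwise as positive: τ₁ = +(13.5)(0.631) = +8.518 N·m; τ₂ = +(33.3)(0.631) = +21.01 N·m.
Net torque τ = 29.53 N·m.
α = τ/I = 29.53/4.977 = 5.933 rad/s².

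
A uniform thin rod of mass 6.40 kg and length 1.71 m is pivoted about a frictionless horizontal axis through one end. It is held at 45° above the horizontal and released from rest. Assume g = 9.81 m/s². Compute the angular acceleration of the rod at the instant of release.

α ≈ 6.08 rad/s²

About the pivot, I = (1/3)ML² = (1/3)(6.40)(1.71)² = 6.238 kg·m².
The weight acts at the center, a distance L/2 = 0.8550 m from the pivot; τ = Mg(L/2) cos 45° = 37.96 N·m.
α = τ/I = 37.96/6.238 = 6.085 rad/s².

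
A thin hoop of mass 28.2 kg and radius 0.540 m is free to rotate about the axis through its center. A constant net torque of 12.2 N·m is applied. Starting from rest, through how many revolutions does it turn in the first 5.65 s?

≈ 3.77 revolutions

I = MR² = (28.2)(0.540)² = 8.223 kg·m².
α = τ/I = 12.2/8.223 = 1.484 rad/s².
θ = ½αt² = ½(1.484)(5.65)² = 23.68 rad.
Revolutions = θ/(2π) = 3.769.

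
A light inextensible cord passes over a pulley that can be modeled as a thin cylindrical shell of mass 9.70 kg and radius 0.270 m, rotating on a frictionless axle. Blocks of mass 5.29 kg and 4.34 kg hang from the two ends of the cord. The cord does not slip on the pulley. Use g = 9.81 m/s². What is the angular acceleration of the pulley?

I = MR² = (9.70)(0.270)² = 0.7071 kg·m².
Heavier block: m₁g − T₁ = m₁a. Lighter block: T₂ − m₂g = m₂a.
Pulley: (T₁ − T₂)R = Iα = I(a/R), so T₁ − T₂ = (I/R²)a = 1·M_p a = 9.700·a.
Adding the three: (m₁ − m₂)g = (m₁ + m₂ + 9.700)a, so a = (5.29 − 4.34)(9.81)/(5.29 + 4.34 + 9.700) = 0.4821 m/s².
α = a/R = 0.4821/0.270 = 1.786 rad/s².

α ≈ 1.79 rad/s²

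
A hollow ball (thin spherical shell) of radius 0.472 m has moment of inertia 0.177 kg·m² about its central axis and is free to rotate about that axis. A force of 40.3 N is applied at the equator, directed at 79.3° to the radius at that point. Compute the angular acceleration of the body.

α ≈ 106 rad/s²

Only the tangential component produces torque: τ = F R sinθ = (40.3)(0.472) sin 79.3° = 18.69 N·m.
Newton's second law for rotation, τ = Iα, gives α = τ/I = 18.69/0.1770 = 105.6 rad/s².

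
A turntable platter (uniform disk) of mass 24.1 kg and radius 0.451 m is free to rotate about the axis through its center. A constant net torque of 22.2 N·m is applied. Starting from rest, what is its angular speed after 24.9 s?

I = ½MR² = (1/2)(24.1)(0.451)² = 2.451 kg·m².
α = τ/I = 22.2/2.451 = 9.058 rad/s².
ω = ω₀ + αt = 0 + (9.058)(24.9) = 225.5 rad/s.

ω ≈ 226 rad/s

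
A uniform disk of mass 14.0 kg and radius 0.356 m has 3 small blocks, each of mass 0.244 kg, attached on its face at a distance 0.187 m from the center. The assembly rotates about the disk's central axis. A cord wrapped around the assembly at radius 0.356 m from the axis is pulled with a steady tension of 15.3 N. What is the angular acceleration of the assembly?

α ≈ 5.97 rad/s²

I_disk = ½MR² = ½(14.0)(0.356)² = 0.8872 kg·m².
I_blocks = 3·m·r² = 3(0.244)(0.187)² = 0.02560 kg·m².
Total I = 0.9127 kg·m².
τ = F r = (15.3)(0.356) = 5.447 N·m.
α = τ/I = 5.447/0.9127 = 5.967 rad/s².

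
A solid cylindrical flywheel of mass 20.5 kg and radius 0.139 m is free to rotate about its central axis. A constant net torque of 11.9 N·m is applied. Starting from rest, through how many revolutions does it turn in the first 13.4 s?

I = ½MR² = (1/2)(20.5)(0.139)² = 0.1980 kg·m².
α = τ/I = 11.9/0.1980 = 60.09 rad/s².
θ = ½αt² = ½(60.09)(13.4)² = 5395 rad.
Revolutions = θ/(2π) = 858.6.

≈ 859 revolutions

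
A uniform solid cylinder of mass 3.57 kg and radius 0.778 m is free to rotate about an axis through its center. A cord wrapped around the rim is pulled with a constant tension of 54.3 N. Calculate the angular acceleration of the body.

I = ½MR² = (1/2)(3.57)(0.778)² = 1.080 kg·m².
τ = F R = (54.3)(0.778) = 42.25 N·m.
From τ = Iα: α = 42.25/1.080 = 39.10 rad/s².

α ≈ 39.1 rad/s²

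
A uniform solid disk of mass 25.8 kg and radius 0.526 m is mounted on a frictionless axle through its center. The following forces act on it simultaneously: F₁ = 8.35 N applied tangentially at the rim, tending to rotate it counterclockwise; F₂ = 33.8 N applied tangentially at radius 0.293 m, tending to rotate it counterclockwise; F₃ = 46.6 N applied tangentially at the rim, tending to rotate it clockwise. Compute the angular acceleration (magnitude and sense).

α ≈ 2.86 rad/s², clockwise

I = ½MR² = (1/2)(25.8)(0.526)² = 3.569 kg·m².
Taking counterclockwise as positive: τ₁ = +(8.35)(0.526) = +4.392 N·m; τ₂ = +(33.8)(0.293) = +9.903 N·m; τ₃ = −(46.6)(0.526) = −24.51 N·m.
Net torque τ = -10.22 N·m.
α = τ/I = -10.22/3.569 = -2.862 rad/s².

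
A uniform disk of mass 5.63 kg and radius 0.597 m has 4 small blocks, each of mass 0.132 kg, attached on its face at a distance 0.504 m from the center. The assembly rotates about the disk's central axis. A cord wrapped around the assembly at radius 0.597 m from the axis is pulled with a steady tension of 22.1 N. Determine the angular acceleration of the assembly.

I_disk = ½MR² = ½(5.63)(0.597)² = 1.003 kg·m².
I_blocks = 4·m·r² = 4(0.132)(0.504)² = 0.1341 kg·m².
Total I = 1.137 kg·m².
τ = F r = (22.1)(0.597) = 13.19 N·m.
α = τ/I = 13.19/1.137 = 11.60 rad/s².

α ≈ 11.6 rad/s²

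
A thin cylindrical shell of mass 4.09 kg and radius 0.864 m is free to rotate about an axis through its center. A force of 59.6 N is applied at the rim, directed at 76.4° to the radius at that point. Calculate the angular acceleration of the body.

I = MR² = (4.09)(0.864)² = 3.053 kg·m².
Only the tangential component produces torque: τ = F R sinθ = (59.6)(0.864) sin 76.4° = 50.05 N·m.
From τ = Iα: α = 50.05/3.053 = 16.39 rad/s².

α ≈ 16.4 rad/s²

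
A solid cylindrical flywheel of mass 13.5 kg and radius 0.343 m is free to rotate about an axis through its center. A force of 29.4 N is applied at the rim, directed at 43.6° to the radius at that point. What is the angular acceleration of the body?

I = ½MR² = (1/2)(13.5)(0.343)² = 0.7941 kg·m².
Only the tangential component produces torque: τ = F R sinθ = (29.4)(0.343) sin 43.6° = 6.954 N·m.
From τ = Iα: α = 6.954/0.7941 = 8.757 rad/s².

α ≈ 8.76 rad/s²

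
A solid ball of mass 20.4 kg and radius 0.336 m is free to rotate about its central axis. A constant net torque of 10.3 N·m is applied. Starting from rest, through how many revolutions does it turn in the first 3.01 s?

≈ 8.06 revolutions

I = (2/5)MR² = (2/5)(20.4)(0.336)² = 0.9212 kg·m².
α = τ/I = 10.3/0.9212 = 11.18 rad/s².
θ = ½αt² = ½(11.18)(3.01)² = 50.65 rad.
Revolutions = θ/(2π) = 8.061.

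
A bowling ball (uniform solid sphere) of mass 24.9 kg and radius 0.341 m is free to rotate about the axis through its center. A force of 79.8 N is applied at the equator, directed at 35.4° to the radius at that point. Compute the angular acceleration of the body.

I = (2/5)MR² = (2/5)(24.9)(0.341)² = 1.158 kg·m².
Only the tangential component produces torque: τ = F R sinθ = (79.8)(0.341) sin 35.4° = 15.76 N·m.
Newton's second law for rotation, τ = Iα, gives α = τ/I = 15.76/1.158 = 13.61 rad/s².

α ≈ 13.6 rad/s²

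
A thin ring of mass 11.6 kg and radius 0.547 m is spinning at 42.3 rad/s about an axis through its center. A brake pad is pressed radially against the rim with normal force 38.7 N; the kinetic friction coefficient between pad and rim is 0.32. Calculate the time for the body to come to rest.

I = MR² = (11.6)(0.547)² = 3.471 kg·m².
Friction force f = μN = (0.32)(38.7) = 12.38 N at the rim; torque magnitude τ = fR = 6.774 N·m, opposing ω.
|α| = τ/I = 6.774/3.471 = 1.952 rad/s² (deceleration).
0 = ω₀ − |α|t ⇒ t = ω₀/|α| = 42.3/1.952 = 21.67 s.

t ≈ 21.7 s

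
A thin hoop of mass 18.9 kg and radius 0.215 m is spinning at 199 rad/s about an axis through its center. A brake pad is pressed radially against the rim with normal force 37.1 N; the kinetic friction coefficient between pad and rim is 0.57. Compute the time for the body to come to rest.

t ≈ 38.2 s

I = MR² = (18.9)(0.215)² = 0.8737 kg·m².
Friction force f = μN = (0.57)(37.1) = 21.15 N at the rim; torque magnitude τ = fR = 4.547 N·m, opposing ω.
|α| = τ/I = 4.547/0.8737 = 5.204 rad/s² (deceleration).
0 = ω₀ − |α|t ⇒ t = ω₀/|α| = 199/5.204 = 38.24 s.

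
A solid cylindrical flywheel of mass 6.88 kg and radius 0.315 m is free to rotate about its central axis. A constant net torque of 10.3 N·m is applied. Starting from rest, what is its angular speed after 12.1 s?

ω ≈ 365 rad/s

I = ½MR² = (1/2)(6.88)(0.315)² = 0.3413 kg·m².
α = τ/I = 10.3/0.3413 = 30.18 rad/s².
ω = ω₀ + αt = 0 + (30.18)(12.1) = 365.1 rad/s.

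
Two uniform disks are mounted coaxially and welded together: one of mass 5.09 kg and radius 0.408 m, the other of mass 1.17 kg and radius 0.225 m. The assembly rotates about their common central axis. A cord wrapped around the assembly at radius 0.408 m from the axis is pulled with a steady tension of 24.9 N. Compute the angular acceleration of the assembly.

α ≈ 22.4 rad/s²

I = ½M₁R₁² + ½M₂R₂² = ½(5.09)(0.408)² + ½(1.17)(0.225)² = 0.4533 kg·m².
τ = F r = (24.9)(0.408) = 10.16 N·m.
α = τ/I = 10.16/0.4533 = 22.41 rad/s².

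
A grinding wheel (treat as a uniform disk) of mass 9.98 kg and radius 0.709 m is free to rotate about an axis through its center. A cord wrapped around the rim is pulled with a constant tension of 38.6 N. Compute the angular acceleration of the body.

I = ½MR² = (1/2)(9.98)(0.709)² = 2.508 kg·m².
τ = F R = (38.6)(0.709) = 27.37 N·m.
Newton's second law for rotation, τ = Iα, gives α = τ/I = 27.37/2.508 = 10.91 rad/s².

α ≈ 10.9 rad/s²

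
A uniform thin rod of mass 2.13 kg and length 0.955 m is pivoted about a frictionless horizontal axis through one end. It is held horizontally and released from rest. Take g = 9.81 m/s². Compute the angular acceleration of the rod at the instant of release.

About the pivot, I = (1/3)ML² = (1/3)(2.13)(0.955)² = 0.6475 kg·m².
The weight acts at the center, a distance L/2 = 0.4775 m from the pivot; τ = Mg(L/2) = 9.978 N·m.
α = τ/I = 9.978/0.6475 = 15.41 rad/s².

α ≈ 15.4 rad/s²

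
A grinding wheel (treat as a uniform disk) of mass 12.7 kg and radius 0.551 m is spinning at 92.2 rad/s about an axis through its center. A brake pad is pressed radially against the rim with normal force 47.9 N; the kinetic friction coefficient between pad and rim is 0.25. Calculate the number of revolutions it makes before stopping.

I = ½MR² = (1/2)(12.7)(0.551)² = 1.928 kg·m².
Friction force f = μN = (0.25)(47.9) = 11.97 N at the rim; torque magnitude τ = fR = 6.598 N·m, opposing ω.
|α| = τ/I = 6.598/1.928 = 3.423 rad/s² (deceleration).
ω² = ω₀² − 2|α|θ with ω = 0 ⇒ θ = ω₀²/(2|α|) = 1242 rad = 197.7 rev.

≈ 198 revolutions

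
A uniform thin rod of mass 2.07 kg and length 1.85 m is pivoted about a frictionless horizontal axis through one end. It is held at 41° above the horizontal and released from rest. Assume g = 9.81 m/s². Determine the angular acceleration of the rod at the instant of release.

α ≈ 6.00 rad/s²

About the pivot, I = (1/3)ML² = (1/3)(2.07)(1.85)² = 2.362 kg·m².
The weight acts at the center, a distance L/2 = 0.9250 m from the pivot; τ = Mg(L/2) cos 41° = 14.18 N·m.
α = τ/I = 14.18/2.362 = 6.003 rad/s².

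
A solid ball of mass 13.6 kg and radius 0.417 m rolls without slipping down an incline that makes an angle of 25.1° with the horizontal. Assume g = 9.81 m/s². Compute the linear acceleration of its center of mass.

Translation along the incline: Mg sinθ − f = Ma.
Rotation about the center: fR = Iα with I = (2/5)MR². No-slip gives a = αR, so f = (I/R²)a = (2/5)M a.
Substituting: Mg sinθ = (1 + 0.4000)Ma, so a = g sinθ/(1 + 0.4000) = (9.81) sin 25.1° / 1.400 = 2.972 m/s².

a ≈ 2.97 m/s²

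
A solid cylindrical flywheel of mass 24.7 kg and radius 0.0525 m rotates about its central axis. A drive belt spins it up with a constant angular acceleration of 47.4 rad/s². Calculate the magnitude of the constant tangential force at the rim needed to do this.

I = ½MR² = (1/2)(24.7)(0.0525)² = 0.03404 kg·m².
The required torque is τ = Iα = (0.03404)(47.40) = 1.613 N·m.
A tangential force at the rim gives τ = FR, so F = τ/R = 1.613/0.0525 = 30.73 N.

F ≈ 30.7 N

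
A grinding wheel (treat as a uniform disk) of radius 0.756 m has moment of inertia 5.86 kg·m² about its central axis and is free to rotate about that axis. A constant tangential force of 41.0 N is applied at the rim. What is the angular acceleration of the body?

α ≈ 5.29 rad/s²

τ = F R = (41.0)(0.756) = 31.00 N·m.
From τ = Iα: α = 31.00/5.860 = 5.289 rad/s².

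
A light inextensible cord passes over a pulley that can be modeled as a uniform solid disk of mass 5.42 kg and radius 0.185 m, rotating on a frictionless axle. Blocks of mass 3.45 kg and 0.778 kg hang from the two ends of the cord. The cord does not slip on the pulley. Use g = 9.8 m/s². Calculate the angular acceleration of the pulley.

α ≈ 20.4 rad/s²

I = ½MR² = (1/2)(5.42)(0.185)² = 0.09275 kg·m².
Heavier block: m₁g − T₁ = m₁a. Lighter block: T₂ − m₂g = m₂a.
Pulley: (T₁ − T₂)R = Iα = I(a/R), so T₁ − T₂ = (I/R²)a = (1/2)M_p a = 2.710·a.
Adding the three: (m₁ − m₂)g = (m₁ + m₂ + 2.710)a, so a = (3.45 − 0.778)(9.8)/(3.45 + 0.778 + 2.710) = 3.774 m/s².
α = a/R = 3.774/0.185 = 20.40 rad/s².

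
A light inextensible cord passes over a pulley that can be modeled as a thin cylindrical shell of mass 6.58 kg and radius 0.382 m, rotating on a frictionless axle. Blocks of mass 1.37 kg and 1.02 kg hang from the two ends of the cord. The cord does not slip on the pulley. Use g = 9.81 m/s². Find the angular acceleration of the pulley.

α ≈ 1.00 rad/s²

I = MR² = (6.58)(0.382)² = 0.9602 kg·m².
Heavier block: m₁g − T₁ = m₁a. Lighter block: T₂ − m₂g = m₂a.
Pulley: (T₁ − T₂)R = Iα = I(a/R), so T₁ − T₂ = (I/R²)a = 1·M_p a = 6.580·a.
Adding the three: (m₁ − m₂)g = (m₁ + m₂ + 6.580)a, so a = (1.37 − 1.02)(9.81)/(1.37 + 1.02 + 6.580) = 0.3828 m/s².
α = a/R = 0.3828/0.382 = 1.002 rad/s².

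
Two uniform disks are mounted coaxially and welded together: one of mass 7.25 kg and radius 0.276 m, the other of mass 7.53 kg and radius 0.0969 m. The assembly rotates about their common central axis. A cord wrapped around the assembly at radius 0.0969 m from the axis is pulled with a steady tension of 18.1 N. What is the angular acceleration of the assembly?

I = ½M₁R₁² + ½M₂R₂² = ½(7.25)(0.276)² + ½(7.53)(0.0969)² = 0.3115 kg·m².
τ = F r = (18.1)(0.0969) = 1.754 N·m.
α = τ/I = 1.754/0.3115 = 5.631 rad/s².

α ≈ 5.63 rad/s²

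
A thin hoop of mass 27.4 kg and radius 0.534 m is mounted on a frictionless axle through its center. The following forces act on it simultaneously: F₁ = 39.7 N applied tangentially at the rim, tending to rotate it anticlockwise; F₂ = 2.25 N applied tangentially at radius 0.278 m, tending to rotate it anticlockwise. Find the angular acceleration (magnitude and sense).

α ≈ 2.79 rad/s², anticlockwise

I = MR² = (27.4)(0.534)² = 7.813 kg·m².
Taking anticlockwise as positive: τ₁ = +(39.7)(0.534) = +21.20 N·m; τ₂ = +(2.25)(0.278) = +0.6255 N·m.
Net torque τ = 21.83 N·m.
α = τ/I = 21.83/7.813 = 2.793 rad/s².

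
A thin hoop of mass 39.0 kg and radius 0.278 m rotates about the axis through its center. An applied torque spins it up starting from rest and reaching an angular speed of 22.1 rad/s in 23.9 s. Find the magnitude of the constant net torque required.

τ ≈ 2.79 N·m

I = MR² = (39.0)(0.278)² = 3.014 kg·m².
α = Δω/Δt = (22.1 − 0)/23.9 = 0.9247 rad/s².
τ = Iα = (3.014)(0.9247) = 2.787 N·m.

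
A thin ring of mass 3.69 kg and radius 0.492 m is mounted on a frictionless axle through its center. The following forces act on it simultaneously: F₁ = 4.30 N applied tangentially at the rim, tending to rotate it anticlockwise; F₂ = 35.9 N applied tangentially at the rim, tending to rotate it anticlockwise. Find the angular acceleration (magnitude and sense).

α ≈ 22.1 rad/s², anticlockwise

I = MR² = (3.69)(0.492)² = 0.8932 kg·m².
Taking anticlockwise as positive: τ₁ = +(4.30)(0.492) = +2.116 N·m; τ₂ = +(35.9)(0.492) = +17.66 N·m.
Net torque τ = 19.78 N·m.
α = τ/I = 19.78/0.8932 = 22.14 rad/s².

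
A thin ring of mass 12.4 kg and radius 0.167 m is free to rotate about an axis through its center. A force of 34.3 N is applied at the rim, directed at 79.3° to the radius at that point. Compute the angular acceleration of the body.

I = MR² = (12.4)(0.167)² = 0.3458 kg·m².
Only the tangential component produces torque: τ = F R sinθ = (34.3)(0.167) sin 79.3° = 5.629 N·m.
From τ = Iα: α = 5.629/0.3458 = 16.28 rad/s².

α ≈ 16.3 rad/s²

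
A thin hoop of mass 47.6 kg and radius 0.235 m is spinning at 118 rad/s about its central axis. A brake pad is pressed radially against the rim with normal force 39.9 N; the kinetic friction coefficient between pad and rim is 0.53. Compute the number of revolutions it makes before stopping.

I = MR² = (47.6)(0.235)² = 2.629 kg·m².
Friction force f = μN = (0.53)(39.9) = 21.15 N at the rim; torque magnitude τ = fR = 4.970 N·m, opposing ω.
|α| = τ/I = 4.970/2.629 = 1.890 rad/s² (deceleration).
ω² = ω₀² − 2|α|θ with ω = 0 ⇒ θ = ω₀²/(2|α|) = 3683 rad = 586.1 rev.

≈ 586 revolutions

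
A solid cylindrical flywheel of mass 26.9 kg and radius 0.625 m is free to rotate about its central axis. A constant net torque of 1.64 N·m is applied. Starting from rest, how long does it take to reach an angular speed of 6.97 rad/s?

I = ½MR² = (1/2)(26.9)(0.625)² = 5.254 kg·m².
α = τ/I = 1.64/5.254 = 0.3121 rad/s².
ω = αt ⇒ t = ω/α = 6.97/0.3121 = 22.33 s.

t ≈ 22.3 s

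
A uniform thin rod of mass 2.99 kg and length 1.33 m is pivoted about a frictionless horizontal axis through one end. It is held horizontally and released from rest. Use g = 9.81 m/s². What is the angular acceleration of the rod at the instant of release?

α ≈ 11.1 rad/s²

About the pivot, I = (1/3)ML² = (1/3)(2.99)(1.33)² = 1.763 kg·m².
The weight acts at the center, a distance L/2 = 0.6650 m from the pivot; τ = Mg(L/2) = 19.51 N·m.
α = τ/I = 19.51/1.763 = 11.06 rad/s².
(Equivalently α = (3g/(2L)) = 11.06 rad/s².)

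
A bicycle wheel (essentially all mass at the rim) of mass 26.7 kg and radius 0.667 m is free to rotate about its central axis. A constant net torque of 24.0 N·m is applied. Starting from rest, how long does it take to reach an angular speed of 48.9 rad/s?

t ≈ 24.2 s

I = MR² = (26.7)(0.667)² = 11.88 kg·m².
α = τ/I = 24.0/11.88 = 2.020 rad/s².
ω = αt ⇒ t = ω/α = 48.9/2.020 = 24.20 s.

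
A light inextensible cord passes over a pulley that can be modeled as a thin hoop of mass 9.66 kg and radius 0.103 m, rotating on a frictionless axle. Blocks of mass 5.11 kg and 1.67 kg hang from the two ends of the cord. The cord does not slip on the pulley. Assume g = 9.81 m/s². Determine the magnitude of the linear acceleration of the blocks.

I = MR² = (9.66)(0.103)² = 0.1025 kg·m².
Heavier block: m₁g − T₁ = m₁a. Lighter block: T₂ − m₂g = m₂a.
Pulley: (T₁ − T₂)R = Iα = I(a/R), so T₁ − T₂ = (I/R²)a = 1·M_p a = 9.660·a.
Adding the three: (m₁ − m₂)g = (m₁ + m₂ + 9.660)a, so a = (5.11 − 1.67)(9.81)/(5.11 + 1.67 + 9.660) = 2.053 m/s².

a ≈ 2.05 m/s²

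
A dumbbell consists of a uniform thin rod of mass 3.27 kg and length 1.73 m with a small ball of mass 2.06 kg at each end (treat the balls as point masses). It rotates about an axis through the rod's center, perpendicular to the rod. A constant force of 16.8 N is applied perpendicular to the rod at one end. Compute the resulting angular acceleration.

α ≈ 3.73 rad/s²

I_rod = (1/12)ML² = (1/12)(3.27)(1.73)² = 0.8156 kg·m².
I_balls = 2·m·(L/2)² = 2(2.06)(0.8650)² = 3.083 kg·m².
Total I = 3.898 kg·m².
τ = F·(L/2) = (16.8)(0.865) = 14.53 N·m.
α = τ/I = 14.53/3.898 = 3.728 rad/s².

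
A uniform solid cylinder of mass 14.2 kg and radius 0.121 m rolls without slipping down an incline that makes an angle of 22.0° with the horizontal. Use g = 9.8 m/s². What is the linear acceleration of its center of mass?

Translation along the incline: Mg sinθ − f = Ma.
Rotation about the center: fR = Iα with I = ½MR². No-slip gives a = αR, so f = (I/R²)a = (1/2)M a.
Substituting: Mg sinθ = (1 + 0.5000)Ma, so a = g sinθ/(1 + 0.5000) = (9.8) sin 22.0° / 1.500 = 2.447 m/s².

a ≈ 2.45 m/s²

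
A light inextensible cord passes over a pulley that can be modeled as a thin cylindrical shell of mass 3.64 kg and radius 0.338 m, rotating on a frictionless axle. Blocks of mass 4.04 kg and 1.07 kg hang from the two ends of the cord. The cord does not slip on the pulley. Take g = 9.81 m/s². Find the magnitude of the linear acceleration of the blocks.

I = MR² = (3.64)(0.338)² = 0.4158 kg·m².
Heavier block: m₁g − T₁ = m₁a. Lighter block: T₂ − m₂g = m₂a.
Pulley: (T₁ − T₂)R = Iα = I(a/R), so T₁ − T₂ = (I/R²)a = 1·M_p a = 3.640·a.
Adding the three: (m₁ − m₂)g = (m₁ + m₂ + 3.640)a, so a = (4.04 − 1.07)(9.81)/(4.04 + 1.07 + 3.640) = 3.330 m/s².

a ≈ 3.33 m/s²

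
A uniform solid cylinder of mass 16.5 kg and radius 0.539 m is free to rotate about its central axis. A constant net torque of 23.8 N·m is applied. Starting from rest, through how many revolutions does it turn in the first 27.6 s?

I = ½MR² = (1/2)(16.5)(0.539)² = 2.397 kg·m².
α = τ/I = 23.8/2.397 = 9.930 rad/s².
θ = ½αt² = ½(9.930)(27.6)² = 3782 rad.
Revolutions = θ/(2π) = 601.9.

≈ 602 revolutions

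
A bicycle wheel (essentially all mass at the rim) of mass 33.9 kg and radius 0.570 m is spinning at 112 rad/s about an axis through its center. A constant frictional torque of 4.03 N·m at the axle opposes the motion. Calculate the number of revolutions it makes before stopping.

≈ 2730 revolutions

I = MR² = (33.9)(0.570)² = 11.01 kg·m².
The net torque has magnitude 4.03 N·m, opposing ω.
|α| = τ/I = 4.030/11.01 = 0.3659 rad/s² (deceleration).
ω² = ω₀² − 2|α|θ with ω = 0 ⇒ θ = ω₀²/(2|α|) = 17140 rad = 2728 rev.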